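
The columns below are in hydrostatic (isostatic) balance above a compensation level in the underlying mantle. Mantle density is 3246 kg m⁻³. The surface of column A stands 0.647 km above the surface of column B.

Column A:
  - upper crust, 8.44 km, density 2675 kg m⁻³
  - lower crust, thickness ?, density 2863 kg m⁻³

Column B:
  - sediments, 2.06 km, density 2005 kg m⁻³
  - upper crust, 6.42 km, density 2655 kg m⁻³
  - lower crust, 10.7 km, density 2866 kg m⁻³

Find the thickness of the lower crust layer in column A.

20.1 km

Take the compensation level at the base of the deeper column (depth z_c below the surface of column A) and equate Σ ρ_i t_i down to z_c; mantle fills any gap and the z_c terms cancel.
Column A: 8.44×2675 + x×2863 + (z_c − 8.44 − x)×3246
Column B: 0.647×0 + 2.06×2005 + 6.42×2655 + 10.7×2866 + (z_c − 0.647 − 19.18)×3246
The z_c×3246 term appears on both sides and cancels. Collect the known terms of each column as K = Σ(ρt)_known − 3246 × (depth of known layers): K_A = 22577 − 3246×8.44 = −4819.24; K_B = 51841.6 − 3246×(0.647 + 19.18) = −12516.842.
Balance: K_A − x×(3246 − 2863) = K_B, so x = (K_A − K_B)/(3246 − 2863) = 7697.6/383 = 20.1 km.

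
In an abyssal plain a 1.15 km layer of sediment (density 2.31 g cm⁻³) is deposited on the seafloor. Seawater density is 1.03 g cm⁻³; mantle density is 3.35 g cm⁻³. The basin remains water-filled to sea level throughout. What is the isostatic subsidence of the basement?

Submarine loading: the sediment displaces seawater, and the subsidence is in turn flooded, so s (ρ_m − ρ_w) = t (ρ_sed − ρ_w).
s = 1.15 km × (2.31 − 1.03) / (3.35 − 1.03) = 0.634 km.

0.634 km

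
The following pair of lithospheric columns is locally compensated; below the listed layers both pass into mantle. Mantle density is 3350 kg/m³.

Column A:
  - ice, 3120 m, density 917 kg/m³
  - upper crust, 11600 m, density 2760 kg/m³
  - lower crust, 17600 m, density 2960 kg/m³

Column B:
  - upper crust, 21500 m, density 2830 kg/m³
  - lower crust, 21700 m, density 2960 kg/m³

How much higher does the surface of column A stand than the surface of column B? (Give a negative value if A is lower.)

494 m

For any compensation level in the mantle, the mantle terms cancel and isostasy reduces to e = (Σt_A − Σt_B) − (Σ(ρt)_A − Σ(ρt)_B) / ρ_m.
Σt_A = 32320 m; Σt_B = 43200 m; Σ(ρt)_A = 86973040; Σ(ρt)_B = 125077000 (in m·kg/m³).
e = (32320 − 43200) − (86973040 − 125077000) / 3350 = 494 m.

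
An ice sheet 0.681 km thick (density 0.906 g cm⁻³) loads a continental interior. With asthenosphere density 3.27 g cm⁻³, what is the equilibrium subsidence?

Isostatic balance requires: the ice load ρ_ice t is balanced by mantle displaced below, ρ_m s.
s = t ρ_ice / ρ_m = 0.681 km × 0.906/3.27 = 0.189 km.

0.189 km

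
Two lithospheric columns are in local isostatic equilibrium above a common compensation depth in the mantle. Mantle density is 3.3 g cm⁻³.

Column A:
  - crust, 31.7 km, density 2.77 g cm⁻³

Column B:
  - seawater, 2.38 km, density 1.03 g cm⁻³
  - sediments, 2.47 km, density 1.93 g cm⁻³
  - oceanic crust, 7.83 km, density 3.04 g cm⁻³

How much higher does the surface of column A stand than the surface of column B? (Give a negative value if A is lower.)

1.81 km

For any compensation level in the mantle, the mantle terms cancel and isostasy reduces to e = (Σt_A − Σt_B) − (Σ(ρt)_A − Σ(ρt)_B) / ρ_m.
Σt_A = 31.7 km; Σt_B = 12.68 km; Σ(ρt)_A = 87.809; Σ(ρt)_B = 31.0217 (in km·g cm⁻³).
e = (31.7 − 12.68) − (87.809 − 31.0217) / 3.3 = 1.81 km.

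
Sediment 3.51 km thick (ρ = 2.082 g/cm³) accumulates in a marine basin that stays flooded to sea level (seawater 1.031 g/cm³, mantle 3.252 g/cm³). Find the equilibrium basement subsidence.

Submarine loading: the sediment displaces seawater, and the subsidence is in turn flooded, so s (ρ_m − ρ_w) = t (ρ_sed − ρ_w).
s = 3.51 km × (2.082 − 1.031) / (3.252 − 1.031) = 1.66 km.

1.66 km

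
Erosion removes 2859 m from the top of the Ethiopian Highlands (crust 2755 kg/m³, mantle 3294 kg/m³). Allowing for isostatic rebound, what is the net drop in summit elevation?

Rebound u = e ρ_c/ρ_m = 2859 m × 2755/3294 = 2391 m.
Net surface drop = e − u = 2859 m − 2391 m = e (ρ_m − ρ_c)/ρ_m = 468 m.

468 m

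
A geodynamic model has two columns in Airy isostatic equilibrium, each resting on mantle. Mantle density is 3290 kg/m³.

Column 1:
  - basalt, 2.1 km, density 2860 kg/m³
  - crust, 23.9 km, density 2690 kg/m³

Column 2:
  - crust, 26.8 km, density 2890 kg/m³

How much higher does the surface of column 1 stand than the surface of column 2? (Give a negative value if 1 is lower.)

1.37 km

For any compensation level in the mantle, the mantle terms cancel and isostasy reduces to e = (Σt_1 − Σt_2) − (Σ(ρt)_1 − Σ(ρt)_2) / ρ_m.
Σt_1 = 26 km; Σt_2 = 26.8 km; Σ(ρt)_1 = 70297; Σ(ρt)_2 = 77452 (in km·kg/m³).
e = (26 − 26.8) − (70297 − 77452) / 3290 = 1.37 km.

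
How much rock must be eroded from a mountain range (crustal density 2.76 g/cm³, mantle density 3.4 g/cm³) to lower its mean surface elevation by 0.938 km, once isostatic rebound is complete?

4.98 km

Net drop Δ = e − u = e − e ρ_c/ρ_m = e (ρ_m − ρ_c)/ρ_m.
e = Δ ρ_m/(ρ_m − ρ_c) = 0.938 km × 3.4/0.64 = 4.98 km.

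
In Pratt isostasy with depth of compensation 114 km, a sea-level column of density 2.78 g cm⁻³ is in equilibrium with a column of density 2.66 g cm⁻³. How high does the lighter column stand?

5.14 km

ρ_ref D = ρ (D + h) → h = D (ρ_ref − ρ)/ρ.
h = 114 km × (2.78 − 2.66)/2.66 = 5.14 km.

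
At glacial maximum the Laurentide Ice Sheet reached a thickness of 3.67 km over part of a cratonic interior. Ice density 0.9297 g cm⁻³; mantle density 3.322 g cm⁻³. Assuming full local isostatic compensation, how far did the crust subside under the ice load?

For local isostatic compensation: the ice load ρ_ice t is balanced by mantle displaced below, ρ_m s.
s = t ρ_ice / ρ_m = 3.67 km × 0.9297/3.322 = 1.03 km.

1.03 km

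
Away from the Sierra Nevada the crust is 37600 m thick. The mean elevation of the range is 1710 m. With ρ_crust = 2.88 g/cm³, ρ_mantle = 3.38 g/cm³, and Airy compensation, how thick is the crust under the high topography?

Root depth r = h ρ_c / (ρ_m − ρ_c) = 1710 m × 2.88 / 0.5 = 9850 m.
Total thickness = T + h + r = 37600 m + 1710 m + 9850 m = 49200 m.

49200 m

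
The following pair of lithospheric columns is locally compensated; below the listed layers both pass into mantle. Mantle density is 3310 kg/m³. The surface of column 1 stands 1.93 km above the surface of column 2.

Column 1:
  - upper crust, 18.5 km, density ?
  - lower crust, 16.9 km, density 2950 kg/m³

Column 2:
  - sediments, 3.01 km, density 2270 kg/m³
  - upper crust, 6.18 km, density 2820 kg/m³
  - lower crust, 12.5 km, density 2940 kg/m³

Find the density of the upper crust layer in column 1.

Take the compensation level at the base of the deeper column (depth z_c below the surface of column 1) and equate Σ ρ_i t_i down to z_c; mantle fills any gap and the z_c terms cancel.
Column 1: 18.5×ρ + 16.9×2950 + (z_c − 35.4)×3310
Column 2: 1.93×0 + 3.01×2270 + 6.18×2820 + 12.5×2940 + (z_c − 1.93 − 21.69)×3310
The z_c×3310 term appears on both sides and cancels. Collect the known terms of each column as K = Σ(ρt)_known − 3310 × (depth of known layers): K_1 = 49855 − 3310×35.4 = −67319; K_2 = 61010.3 − 3310×(1.93 + 21.69) = −17171.9.
Balance: K_1 + 18.5×ρ = K_2, so ρ = (K_2 − K_1)/18.5 = 50147.1/18.5 = 2710 kg/m³.

2710 kg/m³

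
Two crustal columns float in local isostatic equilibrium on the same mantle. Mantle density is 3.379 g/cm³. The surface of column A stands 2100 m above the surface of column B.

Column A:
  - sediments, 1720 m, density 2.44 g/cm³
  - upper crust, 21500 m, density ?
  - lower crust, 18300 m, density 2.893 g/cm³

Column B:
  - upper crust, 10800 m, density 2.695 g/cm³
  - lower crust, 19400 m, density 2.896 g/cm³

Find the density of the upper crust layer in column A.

2.76 g/cm³

Take the compensation level at the base of the deeper column (depth z_c below the surface of column A) and equate Σ ρ_i t_i down to z_c; mantle fills any gap and the z_c terms cancel.
Column A: 1720×2.44 + 21500×ρ + 18300×2.893 + (z_c − 41520)×3.379
Column B: 2100×0 + 10800×2.695 + 19400×2.896 + (z_c − 2100 − 30200)×3.379
The z_c×3.379 term appears on both sides and cancels. Collect the known terms of each column as K = Σ(ρt)_known − 3.379 × (depth of known layers): K_A = 57138.7 − 3.379×41520 = −83157.38; K_B = 85288.4 − 3.379×(2100 + 30200) = −23853.3.
Balance: K_A + 21500×ρ = K_B, so ρ = (K_B − K_A)/21500 = 59304.1/21500 = 2.76 g/cm³.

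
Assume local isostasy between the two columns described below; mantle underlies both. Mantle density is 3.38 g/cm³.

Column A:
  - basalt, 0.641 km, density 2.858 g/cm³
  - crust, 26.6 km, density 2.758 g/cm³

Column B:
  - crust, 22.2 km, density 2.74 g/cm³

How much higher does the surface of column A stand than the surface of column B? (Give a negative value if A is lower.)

For any compensation level in the mantle, the mantle terms cancel and isostasy reduces to e = (Σt_A − Σt_B) − (Σ(ρt)_A − Σ(ρt)_B) / ρ_m.
Σt_A = 27.241 km; Σt_B = 22.2 km; Σ(ρt)_A = 75.194778; Σ(ρt)_B = 60.828 (in km·g/cm³).
e = (27.241 − 22.2) − (75.194778 − 60.828) / 3.38 = 0.79 km.

0.79 km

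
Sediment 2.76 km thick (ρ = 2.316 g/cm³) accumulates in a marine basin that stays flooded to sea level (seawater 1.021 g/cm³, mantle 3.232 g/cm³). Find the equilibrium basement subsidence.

1.62 km

Submarine loading: the sediment displaces seawater, and the subsidence is in turn flooded, so s (ρ_m − ρ_w) = t (ρ_sed − ρ_w).
s = 2.76 km × (2.316 − 1.021) / (3.232 − 1.021) = 1.62 km.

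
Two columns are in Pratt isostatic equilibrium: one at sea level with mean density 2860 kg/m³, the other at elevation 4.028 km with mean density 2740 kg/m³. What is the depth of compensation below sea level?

ρ_ref D = ρ (D + h) → D (ρ_ref − ρ) = ρ h.
D = ρ h/(ρ_ref − ρ) = 2740 × 4.028 km/(2860 − 2740) = 92 km.

92 km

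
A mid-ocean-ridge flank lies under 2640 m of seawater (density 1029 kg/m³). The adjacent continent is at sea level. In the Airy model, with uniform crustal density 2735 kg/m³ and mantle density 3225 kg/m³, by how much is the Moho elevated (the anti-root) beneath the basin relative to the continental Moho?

9190 m

By Archimedes' principle applied to the lithosphere: replacing crust with seawater at the top is compensated by replacing crust with mantle at the base: d (ρ_c − ρ_w) = a (ρ_m − ρ_c).
a = d (ρ_c − ρ_w)/(ρ_m − ρ_c) = 2640 m × 1706/490 = 9190 m.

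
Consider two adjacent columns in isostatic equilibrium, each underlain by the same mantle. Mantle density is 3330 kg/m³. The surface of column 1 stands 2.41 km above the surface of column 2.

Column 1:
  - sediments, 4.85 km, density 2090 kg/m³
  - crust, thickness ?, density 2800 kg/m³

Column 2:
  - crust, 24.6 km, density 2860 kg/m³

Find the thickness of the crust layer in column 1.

25.6 km

Take the compensation level at the base of the deeper column (depth z_c below the surface of column 1) and equate Σ ρ_i t_i down to z_c; mantle fills any gap and the z_c terms cancel.
Column 1: 4.85×2090 + x×2800 + (z_c − 4.85 − x)×3330
Column 2: 2.41×0 + 24.6×2860 + (z_c − 2.41 − 24.6)×3330
The z_c×3330 term appears on both sides and cancels. Collect the known terms of each column as K = Σ(ρt)_known − 3330 × (depth of known layers): K_1 = 10136.5 − 3330×4.85 = −6014; K_2 = 70356 − 3330×(2.41 + 24.6) = −19587.3.
Balance: K_1 − x×(3330 − 2800) = K_2, so x = (K_1 − K_2)/(3330 − 2800) = 13573.3/530 = 25.6 km.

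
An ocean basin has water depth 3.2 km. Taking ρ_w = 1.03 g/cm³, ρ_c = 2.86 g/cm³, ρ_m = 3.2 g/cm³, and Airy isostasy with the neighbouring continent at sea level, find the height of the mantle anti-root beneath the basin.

17.2 km

By Archimedes' principle applied to the lithosphere: replacing crust with seawater at the top is compensated by replacing crust with mantle at the base: d (ρ_c − ρ_w) = a (ρ_m − ρ_c).
a = d (ρ_c − ρ_w)/(ρ_m − ρ_c) = 3.2 km × 1.83/0.34 = 17.2 km.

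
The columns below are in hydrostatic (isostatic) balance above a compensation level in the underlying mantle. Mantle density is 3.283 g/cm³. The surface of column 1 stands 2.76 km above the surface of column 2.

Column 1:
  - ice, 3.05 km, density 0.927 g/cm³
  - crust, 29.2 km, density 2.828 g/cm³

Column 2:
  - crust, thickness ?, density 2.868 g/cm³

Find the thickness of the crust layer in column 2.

27.5 km

Take the compensation level at the base of the deeper column (depth z_c below the surface of column 1) and equate Σ ρ_i t_i down to z_c; mantle fills any gap and the z_c terms cancel.
Column 1: 3.05×0.927 + 29.2×2.828 + (z_c − 32.25)×3.283
Column 2: 2.76×0 + x×2.868 + (z_c − 2.76 − 0 − x)×3.283
The z_c×3.283 term appears on both sides and cancels. Collect the known terms of each column as K = Σ(ρt)_known − 3.283 × (depth of known layers): K_1 = 85.40495 − 3.283×32.25 = −20.4718; K_2 = 0 − 3.283×(2.76 + 0) = −9.06108.
Balance: K_1 = K_2 − x×(3.283 − 2.868), so x = (K_2 − K_1)/(3.283 − 2.868) = 11.4107/0.415 = 27.5 km.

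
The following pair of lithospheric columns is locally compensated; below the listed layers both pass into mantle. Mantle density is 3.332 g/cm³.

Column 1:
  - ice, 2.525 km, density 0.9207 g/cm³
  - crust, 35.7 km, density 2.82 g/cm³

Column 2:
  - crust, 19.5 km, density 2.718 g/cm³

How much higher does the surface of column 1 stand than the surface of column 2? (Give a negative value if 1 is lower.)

3.72 km

For any compensation level in the mantle, the mantle terms cancel and isostasy reduces to e = (Σt_1 − Σt_2) − (Σ(ρt)_1 − Σ(ρt)_2) / ρ_m.
Σt_1 = 38.225 km; Σt_2 = 19.5 km; Σ(ρt)_1 = 102.998767; Σ(ρt)_2 = 53.001 (in km·g/cm³).
e = (38.225 − 19.5) − (102.998767 − 53.001) / 3.332 = 3.72 km.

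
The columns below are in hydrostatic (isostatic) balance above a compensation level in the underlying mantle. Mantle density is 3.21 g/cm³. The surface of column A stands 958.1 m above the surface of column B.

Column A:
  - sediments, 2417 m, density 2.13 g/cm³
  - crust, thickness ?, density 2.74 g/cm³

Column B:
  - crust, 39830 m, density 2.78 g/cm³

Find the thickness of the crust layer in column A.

37400 m

Take the compensation level at the base of the deeper column (depth z_c below the surface of column A) and equate Σ ρ_i t_i down to z_c; mantle fills any gap and the z_c terms cancel.
Column A: 2417×2.13 + x×2.74 + (z_c − 2417 − x)×3.21
Column B: 958.1×0 + 39830×2.78 + (z_c − 958.1 − 39830)×3.21
The z_c×3.21 term appears on both sides and cancels. Collect the known terms of each column as K = Σ(ρt)_known − 3.21 × (depth of known layers): K_A = 5148.21 − 3.21×2417 = −2610.36; K_B = 110727.4 − 3.21×(958.1 + 39830) = −20202.401.
Balance: K_A − x×(3.21 − 2.74) = K_B, so x = (K_A − K_B)/(3.21 − 2.74) = 17592/0.47 = 37400 m.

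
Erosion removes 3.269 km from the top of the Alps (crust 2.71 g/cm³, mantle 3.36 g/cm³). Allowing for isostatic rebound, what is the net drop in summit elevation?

Rebound u = e ρ_c/ρ_m = 3.269 km × 2.71/3.36 = 2.637 km.
Net surface drop = e − u = 3.269 km − 2.637 km = e (ρ_m − ρ_c)/ρ_m = 0.632 km.

0.632 km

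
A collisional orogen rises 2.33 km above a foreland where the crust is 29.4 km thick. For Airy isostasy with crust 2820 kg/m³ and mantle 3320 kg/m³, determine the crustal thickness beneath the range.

Root depth r = h ρ_c / (ρ_m − ρ_c) = 2.33 km × 2820 / 500 = 13.14 km.
Total thickness = T + h + r = 29.4 km + 2.33 km + 13.14 km = 44.9 km.

44.9 km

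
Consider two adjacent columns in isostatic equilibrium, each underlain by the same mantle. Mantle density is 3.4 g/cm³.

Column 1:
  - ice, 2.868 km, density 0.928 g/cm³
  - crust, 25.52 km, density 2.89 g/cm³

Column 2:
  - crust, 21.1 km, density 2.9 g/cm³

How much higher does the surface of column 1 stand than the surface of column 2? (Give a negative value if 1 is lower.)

2.81 km

For any compensation level in the mantle, the mantle terms cancel and isostasy reduces to e = (Σt_1 − Σt_2) − (Σ(ρt)_1 − Σ(ρt)_2) / ρ_m.
Σt_1 = 28.388 km; Σt_2 = 21.1 km; Σ(ρt)_1 = 76.414304; Σ(ρt)_2 = 61.19 (in km·g/cm³).
e = (28.388 − 21.1) − (76.414304 − 61.19) / 3.4 = 2.81 km.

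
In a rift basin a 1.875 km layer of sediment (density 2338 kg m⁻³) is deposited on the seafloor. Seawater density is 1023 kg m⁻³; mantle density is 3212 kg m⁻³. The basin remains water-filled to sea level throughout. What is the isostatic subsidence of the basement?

1.13 km

Submarine loading: the sediment displaces seawater, and the subsidence is in turn flooded, so s (ρ_m − ρ_w) = t (ρ_sed − ρ_w).
s = 1.875 km × (2338 − 1023) / (3212 − 1023) = 1.13 km.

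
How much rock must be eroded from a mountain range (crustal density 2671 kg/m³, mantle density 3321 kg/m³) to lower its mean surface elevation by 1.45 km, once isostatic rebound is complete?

Net drop Δ = e − u = e − e ρ_c/ρ_m = e (ρ_m − ρ_c)/ρ_m.
e = Δ ρ_m/(ρ_m − ρ_c) = 1.45 km × 3321/650 = 7.41 km.

7.41 km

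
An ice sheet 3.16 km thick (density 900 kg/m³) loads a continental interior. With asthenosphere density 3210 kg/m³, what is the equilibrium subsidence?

0.886 km

In Airy isostatic equilibrium: the ice load ρ_ice t is balanced by mantle displaced below, ρ_m s.
s = t ρ_ice / ρ_m = 3.16 km × 900/3210 = 0.886 km.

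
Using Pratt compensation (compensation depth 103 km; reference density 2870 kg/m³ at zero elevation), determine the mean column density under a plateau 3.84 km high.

Pratt balance: ρ_ref D = ρ (D + h).
ρ = ρ_ref D/(D + h) = 2870 × 103 km/(103 km + 3.84 km) = 2770 kg/m³.

2770 kg/m³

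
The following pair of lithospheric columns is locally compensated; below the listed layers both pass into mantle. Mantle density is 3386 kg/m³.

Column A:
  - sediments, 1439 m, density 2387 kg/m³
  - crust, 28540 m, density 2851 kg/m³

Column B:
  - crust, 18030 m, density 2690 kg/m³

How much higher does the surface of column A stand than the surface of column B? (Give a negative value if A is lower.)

1230 m

For any compensation level in the mantle, the mantle terms cancel and isostasy reduces to e = (Σt_A − Σt_B) − (Σ(ρt)_A − Σ(ρt)_B) / ρ_m.
Σt_A = 29979 m; Σt_B = 18030 m; Σ(ρt)_A = 84802433; Σ(ρt)_B = 48500700 (in m·kg/m³).
e = (29979 − 18030) − (84802433 − 48500700) / 3386 = 1230 m.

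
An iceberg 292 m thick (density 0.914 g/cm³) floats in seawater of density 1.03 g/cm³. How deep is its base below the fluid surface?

259 m

Draft d = t ρ_obj/ρ_fluid = 292 m × 0.914/1.03 = 259 m.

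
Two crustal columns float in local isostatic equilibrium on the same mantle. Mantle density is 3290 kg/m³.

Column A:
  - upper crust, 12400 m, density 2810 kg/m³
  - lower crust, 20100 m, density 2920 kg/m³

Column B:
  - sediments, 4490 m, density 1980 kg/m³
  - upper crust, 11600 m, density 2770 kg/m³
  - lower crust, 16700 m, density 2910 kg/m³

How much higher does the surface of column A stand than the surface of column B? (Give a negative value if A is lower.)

−1480 m

For any compensation level in the mantle, the mantle terms cancel and isostasy reduces to e = (Σt_A − Σt_B) − (Σ(ρt)_A − Σ(ρt)_B) / ρ_m.
Σt_A = 32500 m; Σt_B = 32790 m; Σ(ρt)_A = 93536000; Σ(ρt)_B = 89619200 (in m·kg/m³).
e = (32500 − 32790) − (93536000 − 89619200) / 3290 = −1480 m.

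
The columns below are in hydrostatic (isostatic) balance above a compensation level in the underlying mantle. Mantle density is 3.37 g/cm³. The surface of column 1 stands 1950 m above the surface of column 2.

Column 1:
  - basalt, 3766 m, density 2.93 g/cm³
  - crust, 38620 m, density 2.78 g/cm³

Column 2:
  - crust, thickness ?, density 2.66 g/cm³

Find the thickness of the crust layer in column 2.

Take the compensation level at the base of the deeper column (depth z_c below the surface of column 1) and equate Σ ρ_i t_i down to z_c; mantle fills any gap and the z_c terms cancel.
Column 1: 3766×2.93 + 38620×2.78 + (z_c − 42386)×3.37
Column 2: 1950×0 + x×2.66 + (z_c − 1950 − 0 − x)×3.37
The z_c×3.37 term appears on both sides and cancels. Collect the known terms of each column as K = Σ(ρt)_known − 3.37 × (depth of known layers): K_1 = 118397.98 − 3.37×42386 = −24442.84; K_2 = 0 − 3.37×(1950 + 0) = −6571.5.
Balance: K_1 = K_2 − x×(3.37 − 2.66), so x = (K_2 − K_1)/(3.37 − 2.66) = 17871.3/0.71 = 25200 m.

25200 m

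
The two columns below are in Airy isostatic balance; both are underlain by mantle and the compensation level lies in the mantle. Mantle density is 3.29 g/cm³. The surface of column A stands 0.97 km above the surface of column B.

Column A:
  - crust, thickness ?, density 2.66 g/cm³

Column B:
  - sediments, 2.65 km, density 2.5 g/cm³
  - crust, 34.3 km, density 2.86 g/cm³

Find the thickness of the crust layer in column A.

31.8 km

Take the compensation level at the base of the deeper column (depth z_c below the surface of column A) and equate Σ ρ_i t_i down to z_c; mantle fills any gap and the z_c terms cancel.
Column A: x×2.66 + (z_c − 0 − x)×3.29
Column B: 0.97×0 + 2.65×2.5 + 34.3×2.86 + (z_c − 0.97 − 36.95)×3.29
The z_c×3.29 term appears on both sides and cancels. Collect the known terms of each column as K = Σ(ρt)_known − 3.29 × (depth of known layers): K_A = 0 − 3.29×0 = 0; K_B = 104.723 − 3.29×(0.97 + 36.95) = −20.0338.
Balance: K_A − x×(3.29 − 2.66) = K_B, so x = (K_A − K_B)/(3.29 − 2.66) = 20.0338/0.63 = 31.8 km.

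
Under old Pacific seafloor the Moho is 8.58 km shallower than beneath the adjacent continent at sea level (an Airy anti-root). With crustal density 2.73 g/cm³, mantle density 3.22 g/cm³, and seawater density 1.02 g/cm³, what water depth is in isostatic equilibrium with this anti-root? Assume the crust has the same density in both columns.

2.46 km

Replacing a thickness d of crust by seawater at the top must be balanced by replacing crust with mantle at the base: d (ρ_c − ρ_w) = a (ρ_m − ρ_c).
d = a (ρ_m − ρ_c)/(ρ_c − ρ_w) = 8.58 km × 0.49/1.71 = 2.46 km.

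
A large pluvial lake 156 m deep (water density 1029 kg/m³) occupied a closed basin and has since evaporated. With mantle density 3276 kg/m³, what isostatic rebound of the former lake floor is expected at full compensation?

49 m

u = d ρ_w/ρ_m = 156 m × 1029/3276 = 49 m.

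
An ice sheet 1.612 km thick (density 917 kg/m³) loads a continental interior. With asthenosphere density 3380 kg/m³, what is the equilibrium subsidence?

0.437 km

By Archimedes' principle applied to the lithosphere: the ice load ρ_ice t is balanced by mantle displaced below, ρ_m s.
s = t ρ_ice / ρ_m = 1.612 km × 917/3380 = 0.437 km.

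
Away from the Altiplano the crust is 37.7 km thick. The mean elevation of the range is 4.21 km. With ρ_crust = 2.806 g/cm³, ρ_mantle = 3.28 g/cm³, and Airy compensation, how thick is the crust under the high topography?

66.8 km

Root depth r = h ρ_c / (ρ_m − ρ_c) = 4.21 km × 2.806 / 0.474 = 24.92 km.
Total thickness = T + h + r = 37.7 km + 4.21 km + 24.92 km = 66.8 km.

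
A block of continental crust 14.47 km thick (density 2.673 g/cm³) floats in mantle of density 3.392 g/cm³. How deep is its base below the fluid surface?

11.4 km

Draft d = t ρ_obj/ρ_fluid = 14.47 km × 2.673/3.392 = 11.4 km.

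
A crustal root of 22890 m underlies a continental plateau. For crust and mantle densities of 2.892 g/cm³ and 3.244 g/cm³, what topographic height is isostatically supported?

2790 m

For local isostatic compensation: ρ_c h = (ρ_m − ρ_c) r.
h = r (ρ_m − ρ_c) / ρ_c = 22890 m × (3.244 − 2.892) / 2.892 = 2790 m.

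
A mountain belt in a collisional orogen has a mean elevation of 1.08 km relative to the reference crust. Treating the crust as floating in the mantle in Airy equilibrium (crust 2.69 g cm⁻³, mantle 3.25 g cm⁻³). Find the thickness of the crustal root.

5.19 km

Isostatic balance requires: the weight of the topography is balanced by the buoyancy of the root, ρ_c h = (ρ_m − ρ_c) r.
r = h · ρ_c / (ρ_m − ρ_c) = 1.08 km × 2.69 / (3.25 − 2.69) = 5.19 km.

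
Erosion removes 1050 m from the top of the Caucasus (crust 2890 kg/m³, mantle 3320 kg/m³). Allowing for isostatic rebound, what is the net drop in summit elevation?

Rebound u = e ρ_c/ρ_m = 1050 m × 2890/3320 = 914 m.
Net surface drop = e − u = 1050 m − 914 m = e (ρ_m − ρ_c)/ρ_m = 136 m.

136 m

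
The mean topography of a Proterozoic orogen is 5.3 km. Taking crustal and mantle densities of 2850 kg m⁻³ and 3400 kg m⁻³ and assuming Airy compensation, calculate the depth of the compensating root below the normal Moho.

27.5 km

In Airy isostatic equilibrium: the weight of the topography is balanced by the buoyancy of the root, ρ_c h = (ρ_m − ρ_c) r.
r = h · ρ_c / (ρ_m − ρ_c) = 5.3 km × 2850 / (3400 − 2850) = 27.5 km.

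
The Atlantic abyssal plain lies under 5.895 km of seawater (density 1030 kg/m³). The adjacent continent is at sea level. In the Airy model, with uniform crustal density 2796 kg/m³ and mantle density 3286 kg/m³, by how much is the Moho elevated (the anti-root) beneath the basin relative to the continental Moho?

21.2 km

Isostatic balance requires: replacing crust with seawater at the top is compensated by replacing crust with mantle at the base: d (ρ_c − ρ_w) = a (ρ_m − ρ_c).
a = d (ρ_c − ρ_w)/(ρ_m − ρ_c) = 5.895 km × 1766/490 = 21.2 km.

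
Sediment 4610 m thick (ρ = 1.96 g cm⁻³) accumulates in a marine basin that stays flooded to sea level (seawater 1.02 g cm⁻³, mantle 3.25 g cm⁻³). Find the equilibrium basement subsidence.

Submarine loading: the sediment displaces seawater, and the subsidence is in turn flooded, so s (ρ_m − ρ_w) = t (ρ_sed − ρ_w).
s = 4610 m × (1.96 − 1.02) / (3.25 − 1.02) = 1940 m.

1940 m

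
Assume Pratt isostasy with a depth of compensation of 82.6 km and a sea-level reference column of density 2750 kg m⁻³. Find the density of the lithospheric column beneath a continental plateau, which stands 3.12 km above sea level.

2650 kg m⁻³

Pratt balance: ρ_ref D = ρ (D + h).
ρ = ρ_ref D/(D + h) = 2750 × 82.6 km/(82.6 km + 3.12 km) = 2650 kg m⁻³.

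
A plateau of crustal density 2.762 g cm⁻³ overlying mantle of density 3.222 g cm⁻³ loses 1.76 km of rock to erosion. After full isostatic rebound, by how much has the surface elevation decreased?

0.251 km

Rebound u = e ρ_c/ρ_m = 1.76 km × 2.762/3.222 = 1.509 km.
Net surface drop = e − u = 1.76 km − 1.509 km = e (ρ_m − ρ_c)/ρ_m = 0.251 km.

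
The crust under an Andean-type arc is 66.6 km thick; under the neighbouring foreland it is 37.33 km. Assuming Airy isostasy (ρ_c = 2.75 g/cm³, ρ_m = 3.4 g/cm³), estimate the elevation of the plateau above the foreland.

5.6 km

Excess crust Δ = 66.6 km − 37.33 km = 29.27 km, split between elevation h and root r with h + r = Δ.
Airy balance ρ_c h = (ρ_m − ρ_c) r gives r = h ρ_c/(ρ_m − ρ_c), so h (1 + ρ_c/(ρ_m − ρ_c)) = Δ, i.e. h = Δ (ρ_m − ρ_c)/ρ_m.
h = 29.27 km × 0.65/3.4 = 5.6 km.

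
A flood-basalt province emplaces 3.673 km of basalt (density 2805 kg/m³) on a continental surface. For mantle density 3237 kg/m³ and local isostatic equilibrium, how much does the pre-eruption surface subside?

3.18 km

Subaerial loading: s = t ρ_load / ρ_m.
s = 3.673 km × 2805/3237 = 3.18 km.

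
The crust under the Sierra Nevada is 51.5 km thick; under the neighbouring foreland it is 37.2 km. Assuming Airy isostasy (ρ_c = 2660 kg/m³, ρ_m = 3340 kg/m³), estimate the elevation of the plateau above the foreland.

Excess crust Δ = 51.5 km − 37.2 km = 14.3 km, split between elevation h and root r with h + r = Δ.
Airy balance ρ_c h = (ρ_m − ρ_c) r gives r = h ρ_c/(ρ_m − ρ_c), so h (1 + ρ_c/(ρ_m − ρ_c)) = Δ, i.e. h = Δ (ρ_m − ρ_c)/ρ_m.
h = 14.3 km × 680/3340 = 2.91 km.

2.91 km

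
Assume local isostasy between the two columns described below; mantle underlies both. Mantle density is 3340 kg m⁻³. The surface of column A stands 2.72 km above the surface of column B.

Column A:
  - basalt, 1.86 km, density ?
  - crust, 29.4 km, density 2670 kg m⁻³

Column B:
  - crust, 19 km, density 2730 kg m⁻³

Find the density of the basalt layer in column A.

Take the compensation level at the base of the deeper column (depth z_c below the surface of column A) and equate Σ ρ_i t_i down to z_c; mantle fills any gap and the z_c terms cancel.
Column A: 1.86×ρ + 29.4×2670 + (z_c − 31.26)×3340
Column B: 2.72×0 + 19×2730 + (z_c − 2.72 − 19)×3340
The z_c×3340 term appears on both sides and cancels. Collect the known terms of each column as K = Σ(ρt)_known − 3340 × (depth of known layers): K_A = 78498 − 3340×31.26 = −25910.4; K_B = 51870 − 3340×(2.72 + 19) = −20674.8.
Balance: K_A + 1.86×ρ = K_B, so ρ = (K_B − K_A)/1.86 = 5235.6/1.86 = 2810 kg m⁻³.

2810 kg m⁻³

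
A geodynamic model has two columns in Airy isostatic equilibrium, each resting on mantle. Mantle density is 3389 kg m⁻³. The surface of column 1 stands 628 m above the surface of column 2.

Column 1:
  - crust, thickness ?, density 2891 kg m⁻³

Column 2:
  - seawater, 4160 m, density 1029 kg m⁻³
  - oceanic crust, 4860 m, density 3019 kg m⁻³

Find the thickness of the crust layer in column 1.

Take the compensation level at the base of the deeper column (depth z_c below the surface of column 1) and equate Σ ρ_i t_i down to z_c; mantle fills any gap and the z_c terms cancel.
Column 1: x×2891 + (z_c − 0 − x)×3389
Column 2: 628×0 + 4160×1029 + 4860×3019 + (z_c − 628 − 9020)×3389
The z_c×3389 term appears on both sides and cancels. Collect the known terms of each column as K = Σ(ρt)_known − 3389 × (depth of known layers): K_1 = 0 − 3389×0 = 0; K_2 = 18952980 − 3389×(628 + 9020) = −13744092.
Balance: K_1 − x×(3389 − 2891) = K_2, so x = (K_1 − K_2)/(3389 − 2891) = 13744100/498 = 27600 m.

27600 m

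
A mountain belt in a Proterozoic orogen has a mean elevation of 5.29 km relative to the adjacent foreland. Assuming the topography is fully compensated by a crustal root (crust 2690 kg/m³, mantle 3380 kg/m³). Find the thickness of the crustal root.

20.6 km

By Archimedes' principle applied to the lithosphere: the weight of the topography is balanced by the buoyancy of the root, ρ_c h = (ρ_m − ρ_c) r.
r = h · ρ_c / (ρ_m − ρ_c) = 5.29 km × 2690 / (3380 − 2690) = 20.6 km.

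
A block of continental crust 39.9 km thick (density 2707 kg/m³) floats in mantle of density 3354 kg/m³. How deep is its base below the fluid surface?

32.2 km

Draft d = t ρ_obj/ρ_fluid = 39.9 km × 2707/3354 = 32.2 km.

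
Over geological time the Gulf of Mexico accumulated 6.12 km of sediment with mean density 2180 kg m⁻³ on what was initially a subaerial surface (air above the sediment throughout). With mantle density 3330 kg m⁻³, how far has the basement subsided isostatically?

Subaerial load: s = t ρ_sed / ρ_m = 6.12 km × 2180/3330 = 4.01 km.

4.01 km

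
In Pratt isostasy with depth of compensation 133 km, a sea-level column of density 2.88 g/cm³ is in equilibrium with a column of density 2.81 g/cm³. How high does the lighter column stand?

3.31 km

ρ_ref D = ρ (D + h) → h = D (ρ_ref − ρ)/ρ.
h = 133 km × (2.88 − 2.81)/2.81 = 3.31 km.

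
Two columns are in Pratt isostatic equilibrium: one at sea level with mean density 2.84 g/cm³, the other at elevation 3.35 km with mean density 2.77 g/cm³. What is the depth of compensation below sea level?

133 km

ρ_ref D = ρ (D + h) → D (ρ_ref − ρ) = ρ h.
D = ρ h/(ρ_ref − ρ) = 2.77 × 3.35 km/(2.84 − 2.77) = 133 km.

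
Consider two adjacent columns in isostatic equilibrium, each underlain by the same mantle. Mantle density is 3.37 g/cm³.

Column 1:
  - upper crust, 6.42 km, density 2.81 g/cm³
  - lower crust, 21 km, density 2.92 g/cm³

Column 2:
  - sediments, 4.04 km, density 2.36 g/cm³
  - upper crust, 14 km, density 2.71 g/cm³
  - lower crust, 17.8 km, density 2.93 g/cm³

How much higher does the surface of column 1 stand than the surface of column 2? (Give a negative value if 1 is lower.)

For any compensation level in the mantle, the mantle terms cancel and isostasy reduces to e = (Σt_1 − Σt_2) − (Σ(ρt)_1 − Σ(ρt)_2) / ρ_m.
Σt_1 = 27.42 km; Σt_2 = 35.84 km; Σ(ρt)_1 = 79.3602; Σ(ρt)_2 = 99.6284 (in km·g/cm³).
e = (27.42 − 35.84) − (79.3602 − 99.6284) / 3.37 = −2.41 km.

−2.41 km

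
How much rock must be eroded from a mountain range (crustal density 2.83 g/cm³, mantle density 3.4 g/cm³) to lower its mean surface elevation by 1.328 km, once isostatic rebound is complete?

Net drop Δ = e − u = e − e ρ_c/ρ_m = e (ρ_m − ρ_c)/ρ_m.
e = Δ ρ_m/(ρ_m − ρ_c) = 1.328 km × 3.4/0.57 = 7.92 km.

7.92 km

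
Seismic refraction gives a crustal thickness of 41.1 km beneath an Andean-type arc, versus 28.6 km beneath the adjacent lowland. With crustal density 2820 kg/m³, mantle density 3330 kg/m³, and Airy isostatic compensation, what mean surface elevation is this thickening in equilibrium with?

Excess crust Δ = 41.1 km − 28.6 km = 12.5 km, split between elevation h and root r with h + r = Δ.
Airy balance ρ_c h = (ρ_m − ρ_c) r gives r = h ρ_c/(ρ_m − ρ_c), so h (1 + ρ_c/(ρ_m − ρ_c)) = Δ, i.e. h = Δ (ρ_m − ρ_c)/ρ_m.
h = 12.5 km × 510/3330 = 1.91 km.

1.91 km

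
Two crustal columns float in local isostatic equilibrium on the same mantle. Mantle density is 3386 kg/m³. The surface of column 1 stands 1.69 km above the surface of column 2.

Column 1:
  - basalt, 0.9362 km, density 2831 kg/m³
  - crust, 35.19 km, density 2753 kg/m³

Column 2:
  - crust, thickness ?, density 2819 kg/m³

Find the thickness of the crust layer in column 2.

30.1 km

Take the compensation level at the base of the deeper column (depth z_c below the surface of column 1) and equate Σ ρ_i t_i down to z_c; mantle fills any gap and the z_c terms cancel.
Column 1: 0.9362×2831 + 35.19×2753 + (z_c − 36.1262)×3386
Column 2: 1.69×0 + x×2819 + (z_c − 1.69 − 0 − x)×3386
The z_c×3386 term appears on both sides and cancels. Collect the known terms of each column as K = Σ(ρt)_known − 3386 × (depth of known layers): K_1 = 99528.4522 − 3386×36.1262 = −22794.861; K_2 = 0 − 3386×(1.69 + 0) = −5722.34.
Balance: K_1 = K_2 − x×(3386 − 2819), so x = (K_2 − K_1)/(3386 − 2819) = 17072.5/567 = 30.1 km.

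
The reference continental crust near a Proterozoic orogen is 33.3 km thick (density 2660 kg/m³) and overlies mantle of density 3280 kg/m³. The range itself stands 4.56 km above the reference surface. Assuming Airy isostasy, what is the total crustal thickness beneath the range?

57.4 km

Root depth r = h ρ_c / (ρ_m − ρ_c) = 4.56 km × 2660 / 620 = 19.56 km.
Total thickness = T + h + r = 33.3 km + 4.56 km + 19.56 km = 57.4 km.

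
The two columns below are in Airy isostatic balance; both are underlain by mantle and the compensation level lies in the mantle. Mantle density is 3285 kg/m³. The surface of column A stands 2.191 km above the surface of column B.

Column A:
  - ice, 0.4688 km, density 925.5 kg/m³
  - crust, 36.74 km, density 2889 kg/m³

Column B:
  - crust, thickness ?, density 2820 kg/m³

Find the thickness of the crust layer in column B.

18.2 km

Take the compensation level at the base of the deeper column (depth z_c below the surface of column A) and equate Σ ρ_i t_i down to z_c; mantle fills any gap and the z_c terms cancel.
Column A: 0.4688×925.5 + 36.74×2889 + (z_c − 37.2088)×3285
Column B: 2.191×0 + x×2820 + (z_c − 2.191 − 0 − x)×3285
The z_c×3285 term appears on both sides and cancels. Collect the known terms of each column as K = Σ(ρt)_known − 3285 × (depth of known layers): K_A = 106575.734 − 3285×37.2088 = −15655.1736; K_B = 0 − 3285×(2.191 + 0) = −7197.435.
Balance: K_A = K_B − x×(3285 − 2820), so x = (K_B − K_A)/(3285 − 2820) = 8457.74/465 = 18.2 km.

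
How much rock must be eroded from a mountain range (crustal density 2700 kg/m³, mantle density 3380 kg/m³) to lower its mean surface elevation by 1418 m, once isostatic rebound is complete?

Net drop Δ = e − u = e − e ρ_c/ρ_m = e (ρ_m − ρ_c)/ρ_m.
e = Δ ρ_m/(ρ_m − ρ_c) = 1418 m × 3380/680 = 7050 m.

7050 m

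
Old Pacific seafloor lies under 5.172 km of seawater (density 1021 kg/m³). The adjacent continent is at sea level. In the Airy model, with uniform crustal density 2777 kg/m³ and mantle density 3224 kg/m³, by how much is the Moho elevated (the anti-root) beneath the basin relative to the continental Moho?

Balancing pressure at the compensation depth: replacing crust with seawater at the top is compensated by replacing crust with mantle at the base: d (ρ_c − ρ_w) = a (ρ_m − ρ_c).
a = d (ρ_c − ρ_w)/(ρ_m − ρ_c) = 5.172 km × 1756/447 = 20.3 km.

20.3 km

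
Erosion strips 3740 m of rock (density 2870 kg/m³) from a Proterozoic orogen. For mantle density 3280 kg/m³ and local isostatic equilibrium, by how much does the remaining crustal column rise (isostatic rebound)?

Unloading: uplift u = e ρ_c/ρ_m = 3740 m × 2870/3280 = 3270 m.

3270 m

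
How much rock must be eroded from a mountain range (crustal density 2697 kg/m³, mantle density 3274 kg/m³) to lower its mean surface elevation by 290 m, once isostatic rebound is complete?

Net drop Δ = e − u = e − e ρ_c/ρ_m = e (ρ_m − ρ_c)/ρ_m.
e = Δ ρ_m/(ρ_m − ρ_c) = 290 m × 3274/577 = 1650 m.

1650 m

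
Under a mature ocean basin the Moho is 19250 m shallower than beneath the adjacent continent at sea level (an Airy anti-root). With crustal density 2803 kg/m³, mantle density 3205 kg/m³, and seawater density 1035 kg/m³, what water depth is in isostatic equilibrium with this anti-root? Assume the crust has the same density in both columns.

4380 m

Replacing a thickness d of crust by seawater at the top must be balanced by replacing crust with mantle at the base: d (ρ_c − ρ_w) = a (ρ_m − ρ_c).
d = a (ρ_m − ρ_c)/(ρ_c − ρ_w) = 19250 m × 402/1768 = 4380 m.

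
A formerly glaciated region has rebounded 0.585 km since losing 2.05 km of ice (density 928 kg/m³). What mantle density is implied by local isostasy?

ρ_m = ρ_ice t / u = 928 × 2.05 km/0.585 km = 3250 kg/m³.

3250 kg/m³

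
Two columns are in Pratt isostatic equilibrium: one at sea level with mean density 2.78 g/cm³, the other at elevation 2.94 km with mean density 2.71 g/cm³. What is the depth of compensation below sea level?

114 km

ρ_ref D = ρ (D + h) → D (ρ_ref − ρ) = ρ h.
D = ρ h/(ρ_ref − ρ) = 2.71 × 2.94 km/(2.78 − 2.71) = 114 km.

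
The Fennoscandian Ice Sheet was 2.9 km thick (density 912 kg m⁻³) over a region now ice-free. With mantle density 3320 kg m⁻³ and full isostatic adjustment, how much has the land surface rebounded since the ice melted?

Removing the load lets mantle flow back in; uplift u satisfies ρ_ice t = ρ_m u.
u = t ρ_ice/ρ_m = 2.9 km × 912/3320 = 0.797 km.

0.797 km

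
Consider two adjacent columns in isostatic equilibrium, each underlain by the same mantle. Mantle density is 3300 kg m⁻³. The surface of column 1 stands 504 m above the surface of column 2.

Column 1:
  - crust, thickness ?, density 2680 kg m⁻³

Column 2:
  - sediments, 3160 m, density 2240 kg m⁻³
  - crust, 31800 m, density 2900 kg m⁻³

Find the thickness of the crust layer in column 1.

28600 m

Take the compensation level at the base of the deeper column (depth z_c below the surface of column 1) and equate Σ ρ_i t_i down to z_c; mantle fills any gap and the z_c terms cancel.
Column 1: x×2680 + (z_c − 0 − x)×3300
Column 2: 504×0 + 3160×2240 + 31800×2900 + (z_c − 504 − 34960)×3300
The z_c×3300 term appears on both sides and cancels. Collect the known terms of each column as K = Σ(ρt)_known − 3300 × (depth of known layers): K_1 = 0 − 3300×0 = 0; K_2 = 99298400 − 3300×(504 + 34960) = −17732800.
Balance: K_1 − x×(3300 − 2680) = K_2, so x = (K_1 − K_2)/(3300 − 2680) = 17732800/620 = 28600 m.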